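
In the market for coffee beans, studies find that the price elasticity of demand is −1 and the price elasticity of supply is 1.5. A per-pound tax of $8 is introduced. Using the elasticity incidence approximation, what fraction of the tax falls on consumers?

Incidence ratio: consumers' share ≈ εs / (εs + |εd|) = 1.5 / (1.5 + 1) = 0.6.
Supply is the more elastic side, so consumers bear the larger share.

Consumers' share ≈ 0.6.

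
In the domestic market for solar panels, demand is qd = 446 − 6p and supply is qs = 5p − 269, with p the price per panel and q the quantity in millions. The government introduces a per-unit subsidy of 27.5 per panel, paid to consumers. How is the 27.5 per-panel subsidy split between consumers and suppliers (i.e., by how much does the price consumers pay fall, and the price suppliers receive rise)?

Consumers gain 12.5 per panel; suppliers gain 15 per panel.

Before the subsidy: set 446 − 6p = 5p − 269 → p* = 65, q* = 56.
With a per-unit subsidy paid to consumers, each effectively pays p − 27.5, so demand becomes qd = 446 − 6(p − 27.5).
New equilibrium: consumers pay 52.5, suppliers receive 80, q = 131. (Wedge: pb − ps = −27.5.)
Gain to consumers: 12.5; to suppliers: 15. (They sum to 27.5.)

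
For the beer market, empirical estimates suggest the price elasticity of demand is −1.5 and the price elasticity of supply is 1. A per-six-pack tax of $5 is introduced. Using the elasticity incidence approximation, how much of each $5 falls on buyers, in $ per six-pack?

Buyers bear ≈ $2 per six-pack.

Incidence ratio: buyers' share ≈ εs / (εs + |εd|) = 1 / (1 + 1.5) = 0.4.
So buyers bear ≈ 0.4 × $5 = $2; producers bear $3.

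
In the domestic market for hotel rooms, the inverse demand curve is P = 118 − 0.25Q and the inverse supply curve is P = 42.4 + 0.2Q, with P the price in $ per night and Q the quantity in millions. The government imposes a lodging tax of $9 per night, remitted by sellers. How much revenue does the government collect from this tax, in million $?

Tax revenue = $1332 million.

Rewrite in direct form: Qd = 472 − 4P and Qs = 5P − 212.
Without the tax, 472 − 4P = 5P − 212 gives 9P = 684, so P* = $76 and Q* = 168.
With the tax collected from sellers, supply shifts: Qs = 5(P − 9) − 212.
New equilibrium: buyers pay $81, sellers receive $72, Q = 148. (Wedge: Pb − Ps = 9.)
Revenue = t · Q = 9 · 148 = $1332.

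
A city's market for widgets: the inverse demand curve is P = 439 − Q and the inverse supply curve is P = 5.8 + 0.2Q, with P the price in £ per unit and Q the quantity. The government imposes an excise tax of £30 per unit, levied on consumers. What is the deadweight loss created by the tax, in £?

Inverting to Q(P) form: Qd = 439 − P; Qs = 5P − 29.
Before the tax: set 439 − P = 5P − 29 → P* = £78, Q* = 361.
With the tax collected from consumers, demand (in seller-price terms) shifts: Qd = 439 − (P + 30).
Solving gives Q = 336 with consumers paying £103 and sellers receiving £73 (the £30 wedge).
Quantity falls by |ΔQ| = |361 − 336| = 25.
DWL = ½ · t · |ΔQ| = ½ · 30 · 25 = £375.

Deadweight loss = £375.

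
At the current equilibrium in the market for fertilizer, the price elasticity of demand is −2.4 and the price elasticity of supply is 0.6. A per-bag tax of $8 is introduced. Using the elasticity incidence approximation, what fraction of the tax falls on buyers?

Incidence ratio: buyers' share ≈ εs / (εs + |εd|) = 0.6 / (0.6 + 2.4) = 0.2.
Supply is the less elastic side, so buyers bear the smaller share.

Buyers' share ≈ 0.2.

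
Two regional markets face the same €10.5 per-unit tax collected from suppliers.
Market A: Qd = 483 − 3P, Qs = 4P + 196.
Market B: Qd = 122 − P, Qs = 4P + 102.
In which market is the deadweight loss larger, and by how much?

Market A, by €50.4.

Market A: pre-tax P* = €41, Q* = 360; post-tax Q = 342; deadweight loss = €94.5.
Market B: pre-tax P* = €4, Q* = 118; post-tax Q = 109.6; deadweight loss = €44.1.
Difference: €94.5 vs €44.1 → market A is larger by €50.4.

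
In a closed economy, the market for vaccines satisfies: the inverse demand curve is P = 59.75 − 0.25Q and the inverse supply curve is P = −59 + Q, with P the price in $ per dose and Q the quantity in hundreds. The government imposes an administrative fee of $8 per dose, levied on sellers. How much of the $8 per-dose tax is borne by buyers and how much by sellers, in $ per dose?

Inverting to Q(P) form: Qd = 239 − 4P; Qs = P + 59.
Without the tax, 239 − 4P = P + 59 gives 5P = 180, so P* = $36 and Q* = 95.
With the tax collected from sellers, supply shifts: Qs = (P − 8) + 59.
New equilibrium: buyers pay $37.6, sellers receive $29.6, Q = 88.6. (Wedge: Pb − Ps = 8.)
Burden on buyers: $1.6; on sellers: $6.4. (They sum to $8.)
The less price-elastic side of the market bears the larger share of a per-unit tax.

Buyers bear $1.6 per dose; sellers bear $6.4 per dose.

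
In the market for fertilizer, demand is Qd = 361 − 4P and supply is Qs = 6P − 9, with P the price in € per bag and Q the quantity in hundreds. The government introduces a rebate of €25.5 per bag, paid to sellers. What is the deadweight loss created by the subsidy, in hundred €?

Before the subsidy: set 361 − 4P = 6P − 9 → P* = €37, Q* = 213.
With a per-unit subsidy paid to sellers, each receives P + 25.5 per unit sold, so supply becomes Qs = 6(P + 25.5) − 9.
New equilibrium: consumers pay €21.7, sellers receive €47.2, Q = 274.2. (Wedge: Pb − Ps = −25.5.)
Quantity rises by |ΔQ| = |213 − 274.2| = 61.2.
DWL = ½ · t · |ΔQ| = ½ · 25.5 · 61.2 = €780.3.

Deadweight loss = €780.3 hundred.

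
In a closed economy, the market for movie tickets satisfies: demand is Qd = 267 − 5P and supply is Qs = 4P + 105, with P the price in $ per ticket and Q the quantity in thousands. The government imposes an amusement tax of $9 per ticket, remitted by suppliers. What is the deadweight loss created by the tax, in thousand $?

Deadweight loss = $90 thousand.

Before the tax: set 267 − 5P = 4P + 105 → P* = $18, Q* = 177.
With the tax collected from suppliers, supply shifts: Qs = 4(P − 9) + 105.
Solving gives Q = 157 with buyers paying $22 and suppliers receiving $13 (the $9 wedge).
Quantity falls by |ΔQ| = |177 − 157| = 20.
DWL = ½ · t · |ΔQ| = ½ · 9 · 20 = $90.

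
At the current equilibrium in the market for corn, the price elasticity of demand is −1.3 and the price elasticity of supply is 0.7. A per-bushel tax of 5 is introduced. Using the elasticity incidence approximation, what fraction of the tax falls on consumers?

Consumers' share ≈ 0.35.

Incidence ratio: consumers' share ≈ εs / (εs + |εd|) = 0.7 / (0.7 + 1.3) = 0.35.
Supply is the less elastic side, so consumers bear the smaller share.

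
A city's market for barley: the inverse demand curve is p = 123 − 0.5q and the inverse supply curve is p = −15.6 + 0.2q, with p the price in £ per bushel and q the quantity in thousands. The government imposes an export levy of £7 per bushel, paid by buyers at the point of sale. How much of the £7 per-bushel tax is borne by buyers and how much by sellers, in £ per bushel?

Buyers bear £5 per bushel; sellers bear £2 per bushel.

Inverting to q(p) form: qd = 246 − 2p; qs = 5p + 78.
Without the tax, 246 − 2p = 5p + 78 gives 7p = 168, so p* = £24 and q* = 198.
With the tax collected from buyers, demand (in seller-price terms) shifts: qd = 246 − 2(p + 7).
New equilibrium: buyers pay £29, sellers receive £22, q = 188. (Wedge: pb − ps = 7.)
Burden on buyers: £5; on sellers: £2. (They sum to £7.)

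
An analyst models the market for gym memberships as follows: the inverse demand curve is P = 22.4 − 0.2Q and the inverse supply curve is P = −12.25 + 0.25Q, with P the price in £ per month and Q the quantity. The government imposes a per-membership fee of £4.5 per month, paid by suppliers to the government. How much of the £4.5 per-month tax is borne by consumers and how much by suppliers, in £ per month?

Consumers bear £2 per month; suppliers bear £2.5 per month.

Rewrite in direct form: Qd = 112 − 5P and Qs = 4P + 49.
Before the tax: set 112 − 5P = 4P + 49 → P* = £7, Q* = 77.
With the tax collected from suppliers, supply shifts: Qs = 4(P − 4.5) + 49.
Solving gives Q = 67 with consumers paying £9 and suppliers receiving £4.5 (the £4.5 wedge).
Burden on consumers: £2; on suppliers: £2.5. (They sum to £4.5.)
The less price-elastic side of the market bears the larger share of a per-unit tax.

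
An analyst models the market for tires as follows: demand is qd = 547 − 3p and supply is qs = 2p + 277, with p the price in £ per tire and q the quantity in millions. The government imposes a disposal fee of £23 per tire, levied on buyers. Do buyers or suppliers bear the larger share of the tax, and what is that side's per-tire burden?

Without the tax, 547 − 3p = 2p + 277 gives 5p = 270, so p* = £54 and q* = 385.
With the tax collected from buyers, demand (in seller-price terms) shifts: qd = 547 − 3(p + 23).
Solving gives q = 357.4 with buyers paying £63.2 and suppliers receiving £40.2 (the £23 wedge).
Per-tire burden: buyers £9.2, suppliers £13.8.
Suppliers take the larger share because supply is less price-elastic here (demand slope 3 vs supply slope 2).

Suppliers bear the larger share: £13.8 per tire.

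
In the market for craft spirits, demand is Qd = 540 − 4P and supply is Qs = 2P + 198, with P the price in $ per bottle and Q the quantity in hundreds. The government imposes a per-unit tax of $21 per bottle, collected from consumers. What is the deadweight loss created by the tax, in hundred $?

Deadweight loss = $294 hundred.

Without the tax, 540 − 4P = 2P + 198 gives 6P = 342, so P* = $57 and Q* = 312.
With the tax collected from consumers, demand (in seller-price terms) shifts: Qd = 540 − 4(P + 21).
Solving gives Q = 284 with consumers paying $64 and sellers receiving $43 (the $21 wedge).
Quantity falls by |ΔQ| = |312 − 284| = 28.
DWL = ½ · t · |ΔQ| = ½ · 21 · 28 = $294.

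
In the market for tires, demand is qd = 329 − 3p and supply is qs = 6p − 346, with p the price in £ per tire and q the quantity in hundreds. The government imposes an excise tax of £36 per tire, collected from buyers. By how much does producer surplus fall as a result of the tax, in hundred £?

Producer surplus falls by £816 hundred.

Without the tax, 329 − 3p = 6p − 346 gives 9p = 675, so p* = £75 and q* = 104.
With the tax collected from buyers, demand (in seller-price terms) shifts: qd = 329 − 3(p + 36).
New equilibrium: buyers pay £99, producers receive £63, q = 32. (Wedge: pb − ps = 36.)
ΔPS is the trapezoid between Q = 32 and Q = 104 of height £12: ½ · (104 + 32) · 12 = £816.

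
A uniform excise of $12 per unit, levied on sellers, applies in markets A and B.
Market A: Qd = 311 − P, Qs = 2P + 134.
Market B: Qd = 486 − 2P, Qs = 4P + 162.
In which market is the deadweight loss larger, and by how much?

Market B, by $48.

Market A: pre-tax P* = $59, Q* = 252; post-tax Q = 244; deadweight loss = $48.
Market B: pre-tax P* = $54, Q* = 378; post-tax Q = 362; deadweight loss = $96.
Difference: $48 vs $96 → market B is larger by $48.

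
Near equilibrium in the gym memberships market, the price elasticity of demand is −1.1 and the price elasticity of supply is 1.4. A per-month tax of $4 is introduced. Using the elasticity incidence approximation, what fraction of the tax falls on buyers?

Buyers' share ≈ 0.56.

Incidence ratio: buyers' share ≈ εs / (εs + |εd|) = 1.4 / (1.4 + 1.1) = 0.56.
Supply is the more elastic side, so buyers bear the larger share.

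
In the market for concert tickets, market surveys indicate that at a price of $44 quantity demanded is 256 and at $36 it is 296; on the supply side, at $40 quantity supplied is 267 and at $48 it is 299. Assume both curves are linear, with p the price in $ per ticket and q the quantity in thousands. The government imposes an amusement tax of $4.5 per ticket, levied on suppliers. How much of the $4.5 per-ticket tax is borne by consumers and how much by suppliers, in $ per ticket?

Demand slope: (296 − 256)/(36 − 44) = -5, so qd = 476 − 5p.
Supply slope: (299 − 267)/(48 − 40) = 4, so qs = 4p + 107.
Before the tax: set 476 − 5p = 4p + 107 → p* = $41, q* = 271.
With the tax collected from suppliers, supply shifts: qs = 4(p − 4.5) + 107.
Solving gives q = 261 with consumers paying $43 and suppliers receiving $38.5 (the $4.5 wedge).
Burden on consumers: $2; on suppliers: $2.5. (They sum to $4.5.)

Consumers bear $2 per ticket; suppliers bear $2.5 per ticket.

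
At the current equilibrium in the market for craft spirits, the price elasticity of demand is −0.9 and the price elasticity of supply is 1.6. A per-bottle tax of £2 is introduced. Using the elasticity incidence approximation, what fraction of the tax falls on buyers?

Buyers' share ≈ 0.64.

Incidence ratio: buyers' share ≈ εs / (εs + |εd|) = 1.6 / (1.6 + 0.9) = 0.64.
Supply is the more elastic side, so buyers bear the larger share.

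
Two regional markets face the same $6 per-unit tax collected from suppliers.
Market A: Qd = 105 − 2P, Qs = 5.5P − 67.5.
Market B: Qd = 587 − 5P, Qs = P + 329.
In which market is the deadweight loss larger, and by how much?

Market A, by $11.4.

Market A: pre-tax P* = $23, Q* = 59; post-tax Q = 50.2; deadweight loss = $26.4.
Market B: pre-tax P* = $43, Q* = 372; post-tax Q = 367; deadweight loss = $15.
Difference: $26.4 vs $15 → market A is larger by $11.4.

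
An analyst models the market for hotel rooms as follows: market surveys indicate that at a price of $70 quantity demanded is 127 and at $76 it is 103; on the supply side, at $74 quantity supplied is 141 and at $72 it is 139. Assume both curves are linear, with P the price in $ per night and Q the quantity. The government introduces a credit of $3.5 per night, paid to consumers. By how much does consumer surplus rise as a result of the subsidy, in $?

Consumer surplus rises by $95.48.

Demand slope: (103 − 127)/(76 − 70) = -4, so Qd = 407 − 4P.
Supply slope: (139 − 141)/(72 − 74) = 1, so Qs = P + 67.
Before the subsidy: set 407 − 4P = P + 67 → P* = $68, Q* = 135.
With a per-unit subsidy paid to consumers, each effectively pays P − 3.5, so demand becomes Qd = 407 − 4(P − 3.5).
Solving gives Q = 137.8 with consumers paying $67.3 and suppliers receiving $70.8 (the $3.5 wedge).
ΔCS is the trapezoid between Q = 137.8 and Q = 135 of height $0.7: ½ · (135 + 137.8) · 0.7 = $95.48.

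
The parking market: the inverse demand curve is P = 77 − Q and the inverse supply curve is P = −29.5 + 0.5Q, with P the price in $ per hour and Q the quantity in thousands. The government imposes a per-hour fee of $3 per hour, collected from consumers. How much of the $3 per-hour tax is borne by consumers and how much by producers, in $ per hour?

Consumers bear $2 per hour; producers bear $1 per hour.

Rewrite in direct form: Qd = 77 − P and Qs = 2P + 59.
Without the tax, 77 − P = 2P + 59 gives 3P = 18, so P* = $6 and Q* = 71.
With the tax collected from consumers, demand (in seller-price terms) shifts: Qd = 77 − (P + 3).
New equilibrium: consumers pay $8, producers receive $5, Q = 69. (Wedge: Pb − Ps = 3.)
Burden on consumers: $2; on producers: $1. (They sum to $3.)
The less price-elastic side of the market bears the larger share of a per-unit tax.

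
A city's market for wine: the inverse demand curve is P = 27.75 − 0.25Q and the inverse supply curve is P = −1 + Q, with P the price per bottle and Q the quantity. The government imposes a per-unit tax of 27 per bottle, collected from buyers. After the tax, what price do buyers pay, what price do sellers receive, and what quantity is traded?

Inverting to Q(P) form: Qd = 111 − 4P; Qs = P + 1.
Without the tax, 111 − 4P = P + 1 gives 5P = 110, so P* = 22 and Q* = 23.
With the tax collected from buyers, demand (in seller-price terms) shifts: Qd = 111 − 4(P + 27).
Solving gives Q = 1.4 with buyers paying 27.4 and sellers receiving 0.4 (the 27 wedge).

Buyers pay 27.4; sellers receive 0.4; quantity = 1.4.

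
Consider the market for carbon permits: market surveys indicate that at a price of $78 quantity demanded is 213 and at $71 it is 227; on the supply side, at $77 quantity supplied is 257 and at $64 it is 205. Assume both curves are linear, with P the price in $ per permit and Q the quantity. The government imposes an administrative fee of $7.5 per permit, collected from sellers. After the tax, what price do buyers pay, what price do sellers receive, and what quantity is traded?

Demand slope: (227 − 213)/(71 − 78) = -2, so Qd = 369 − 2P.
Supply slope: (205 − 257)/(64 − 77) = 4, so Qs = 4P − 51.
Before the tax: set 369 − 2P = 4P − 51 → P* = $70, Q* = 229.
With the tax collected from sellers, supply shifts: Qs = 4(P − 7.5) − 51.
Solving gives Q = 219 with buyers paying $75 and sellers receiving $67.5 (the $7.5 wedge).
The less price-elastic side of the market bears the larger share of a per-unit tax.

Buyers pay $75; sellers receive $67.5; quantity = 219.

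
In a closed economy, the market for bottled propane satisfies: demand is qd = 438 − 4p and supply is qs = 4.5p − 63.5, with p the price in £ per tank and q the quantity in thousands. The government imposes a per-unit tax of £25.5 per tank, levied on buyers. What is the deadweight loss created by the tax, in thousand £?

Without the tax, 438 − 4p = 4.5p − 63.5 gives 8.5p = 501.5, so p* = £59 and q* = 202.
With the tax collected from buyers, demand (in seller-price terms) shifts: qd = 438 − 4(p + 25.5).
Solving gives q = 148 with buyers paying £72.5 and suppliers receiving £47 (the £25.5 wedge).
Quantity falls by |ΔQ| = |202 − 148| = 54.
DWL = ½ · t · |ΔQ| = ½ · 25.5 · 54 = £688.5.

Deadweight loss = £688.5 thousand.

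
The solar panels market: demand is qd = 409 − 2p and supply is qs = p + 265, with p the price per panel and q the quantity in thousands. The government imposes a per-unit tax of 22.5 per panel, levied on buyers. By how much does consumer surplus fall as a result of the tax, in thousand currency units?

Consumer surplus falls by 2291.25 thousand.

Before the tax: set 409 − 2p = p + 265 → p* = 48, q* = 313.
With the tax collected from buyers, demand (in seller-price terms) shifts: qd = 409 − 2(p + 22.5).
Solving gives q = 298 with buyers paying 55.5 and suppliers receiving 33 (the 22.5 wedge).
ΔCS is the trapezoid between Q = 298 and Q = 313 of height 7.5: ½ · (313 + 298) · 7.5 = 2291.25.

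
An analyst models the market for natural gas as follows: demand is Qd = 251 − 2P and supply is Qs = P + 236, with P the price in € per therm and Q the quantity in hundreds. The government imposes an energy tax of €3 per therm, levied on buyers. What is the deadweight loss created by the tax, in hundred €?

Deadweight loss = €3 hundred.

Before the tax: set 251 − 2P = P + 236 → P* = €5, Q* = 241.
With the tax collected from buyers, demand (in seller-price terms) shifts: Qd = 251 − 2(P + 3).
Solving gives Q = 239 with buyers paying €6 and sellers receiving €3 (the €3 wedge).
Quantity falls by |ΔQ| = |241 − 239| = 2.
DWL = ½ · t · |ΔQ| = ½ · 3 · 2 = €3.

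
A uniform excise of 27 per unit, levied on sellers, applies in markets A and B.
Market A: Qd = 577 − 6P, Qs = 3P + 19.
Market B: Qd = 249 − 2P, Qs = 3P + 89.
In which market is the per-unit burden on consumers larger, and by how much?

Market B, by 7.2.

Market A: pre-tax P* = 62, Q* = 205; post-tax Q = 151; per-unit burden on consumers = 9.
Market B: pre-tax P* = 32, Q* = 185; post-tax Q = 152.6; per-unit burden on consumers = 16.2.
Difference: 9 vs 16.2 → market B is larger by 7.2.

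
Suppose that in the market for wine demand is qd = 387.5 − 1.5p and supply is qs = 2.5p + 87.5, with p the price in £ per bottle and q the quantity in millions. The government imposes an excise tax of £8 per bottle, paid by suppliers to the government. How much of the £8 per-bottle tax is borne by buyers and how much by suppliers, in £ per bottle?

Before the tax: set 387.5 − 1.5p = 2.5p + 87.5 → p* = £75, q* = 275.
With the tax collected from suppliers, supply shifts: qs = 2.5(p − 8) + 87.5.
Solving gives q = 267.5 with buyers paying £80 and suppliers receiving £72 (the £8 wedge).
Burden on buyers: £5; on suppliers: £3. (They sum to £8.)
The less price-elastic side of the market bears the larger share of a per-unit tax.

Buyers bear £5 per bottle; suppliers bear £3 per bottle.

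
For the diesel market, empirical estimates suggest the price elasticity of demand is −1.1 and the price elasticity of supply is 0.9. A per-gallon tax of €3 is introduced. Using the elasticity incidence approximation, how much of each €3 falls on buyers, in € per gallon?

Buyers bear ≈ €1.35 per gallon.

Incidence ratio: buyers' share ≈ εs / (εs + |εd|) = 0.9 / (0.9 + 1.1) = 0.45.
So buyers bear ≈ 0.45 × €3 = €1.35; sellers bear €1.65.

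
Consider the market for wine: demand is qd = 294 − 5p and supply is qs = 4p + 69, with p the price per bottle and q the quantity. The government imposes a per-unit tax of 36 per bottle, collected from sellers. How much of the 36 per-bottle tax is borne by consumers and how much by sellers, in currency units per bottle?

Before the tax: set 294 − 5p = 4p + 69 → p* = 25, q* = 169.
With the tax collected from sellers, supply shifts: qs = 4(p − 36) + 69.
New equilibrium: consumers pay 41, sellers receive 5, q = 89. (Wedge: pb − ps = 36.)
Burden on consumers: 16; on sellers: 20. (They sum to 36.)

Consumers bear 16 per bottle; sellers bear 20 per bottle.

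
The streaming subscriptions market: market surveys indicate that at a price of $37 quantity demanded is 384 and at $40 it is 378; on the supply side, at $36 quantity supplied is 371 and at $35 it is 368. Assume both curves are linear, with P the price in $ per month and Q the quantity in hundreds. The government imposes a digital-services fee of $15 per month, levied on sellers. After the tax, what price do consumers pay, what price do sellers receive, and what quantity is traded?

Demand slope: (378 − 384)/(40 − 37) = -2, so Qd = 458 − 2P.
Supply slope: (368 − 371)/(35 − 36) = 3, so Qs = 3P + 263.
Before the tax: set 458 − 2P = 3P + 263 → P* = $39, Q* = 380.
With the tax collected from sellers, supply shifts: Qs = 3(P − 15) + 263.
New equilibrium: consumers pay $48, sellers receive $33, Q = 362. (Wedge: Pb − Ps = 15.)

Consumers pay $48; sellers receive $33; quantity = 362.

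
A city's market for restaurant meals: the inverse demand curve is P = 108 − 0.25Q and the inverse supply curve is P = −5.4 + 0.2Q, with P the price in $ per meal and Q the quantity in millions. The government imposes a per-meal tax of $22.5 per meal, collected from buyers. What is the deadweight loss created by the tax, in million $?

Inverting to Q(P) form: Qd = 432 − 4P; Qs = 5P + 27.
Before the tax: set 432 − 4P = 5P + 27 → P* = $45, Q* = 252.
With the tax collected from buyers, demand (in seller-price terms) shifts: Qd = 432 − 4(P + 22.5).
New equilibrium: buyers pay $57.5, suppliers receive $35, Q = 202. (Wedge: Pb − Ps = 22.5.)
Quantity falls by |ΔQ| = |252 − 202| = 50.
DWL = ½ · t · |ΔQ| = ½ · 22.5 · 50 = $562.5.

Deadweight loss = $562.5 million.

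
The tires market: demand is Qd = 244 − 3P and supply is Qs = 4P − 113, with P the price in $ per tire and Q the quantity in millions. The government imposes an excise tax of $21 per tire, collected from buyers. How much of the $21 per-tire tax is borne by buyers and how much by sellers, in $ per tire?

Buyers bear $12 per tire; sellers bear $9 per tire.

Without the tax, 244 − 3P = 4P − 113 gives 7P = 357, so P* = $51 and Q* = 91.
With the tax collected from buyers, demand (in seller-price terms) shifts: Qd = 244 − 3(P + 21).
New equilibrium: buyers pay $63, sellers receive $42, Q = 55. (Wedge: Pb − Ps = 21.)
Burden on buyers: $12; on sellers: $9. (They sum to $21.)
The less price-elastic side of the market bears the larger share of a per-unit tax.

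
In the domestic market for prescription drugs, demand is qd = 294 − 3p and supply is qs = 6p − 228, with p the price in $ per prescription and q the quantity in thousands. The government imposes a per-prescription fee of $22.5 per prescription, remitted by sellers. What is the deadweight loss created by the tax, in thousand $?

Without the tax, 294 − 3p = 6p − 228 gives 9p = 522, so p* = $58 and q* = 120.
With the tax collected from sellers, supply shifts: qs = 6(p − 22.5) − 228.
Solving gives q = 75 with consumers paying $73 and sellers receiving $50.5 (the $22.5 wedge).
Quantity falls by |ΔQ| = |120 − 75| = 45.
DWL = ½ · t · |ΔQ| = ½ · 22.5 · 45 = $506.25.

Deadweight loss = $506.25 thousand.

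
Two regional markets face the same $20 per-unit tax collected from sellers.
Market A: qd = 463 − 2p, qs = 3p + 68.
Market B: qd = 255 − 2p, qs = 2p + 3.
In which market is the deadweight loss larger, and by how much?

Market A, by $40.

Market A: pre-tax p* = $79, q* = 305; post-tax q = 281; deadweight loss = $240.
Market B: pre-tax p* = $63, q* = 129; post-tax q = 109; deadweight loss = $200.
Difference: $240 vs $200 → market A is larger by $40.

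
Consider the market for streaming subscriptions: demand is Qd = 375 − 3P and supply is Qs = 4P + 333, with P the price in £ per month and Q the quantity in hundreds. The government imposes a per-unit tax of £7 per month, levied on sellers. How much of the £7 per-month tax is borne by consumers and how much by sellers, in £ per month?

Before the tax: set 375 − 3P = 4P + 333 → P* = £6, Q* = 357.
With the tax collected from sellers, supply shifts: Qs = 4(P − 7) + 333.
New equilibrium: consumers pay £10, sellers receive £3, Q = 345. (Wedge: Pb − Ps = 7.)
Burden on consumers: £4; on sellers: £3. (They sum to £7.)

Consumers bear £4 per month; sellers bear £3 per month.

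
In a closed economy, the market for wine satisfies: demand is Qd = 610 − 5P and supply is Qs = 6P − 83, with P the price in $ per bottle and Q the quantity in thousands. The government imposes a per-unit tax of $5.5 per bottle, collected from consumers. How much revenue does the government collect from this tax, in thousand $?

Tax revenue = $1540 thousand.

Without the tax, 610 − 5P = 6P − 83 gives 11P = 693, so P* = $63 and Q* = 295.
With the tax collected from consumers, demand (in seller-price terms) shifts: Qd = 610 − 5(P + 5.5).
New equilibrium: consumers pay $66, suppliers receive $60.5, Q = 280. (Wedge: Pb − Ps = 5.5.)
Revenue = t · Q = 5.5 · 280 = $1540.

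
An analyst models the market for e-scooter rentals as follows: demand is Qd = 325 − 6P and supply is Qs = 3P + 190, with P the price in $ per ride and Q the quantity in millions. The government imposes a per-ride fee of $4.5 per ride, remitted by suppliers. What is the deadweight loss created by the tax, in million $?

Deadweight loss = $20.25 million.

Without the tax, 325 − 6P = 3P + 190 gives 9P = 135, so P* = $15 and Q* = 235.
With the tax collected from suppliers, supply shifts: Qs = 3(P − 4.5) + 190.
Solving gives Q = 226 with consumers paying $16.5 and suppliers receiving $12 (the $4.5 wedge).
Quantity falls by |ΔQ| = |235 − 226| = 9.
DWL = ½ · t · |ΔQ| = ½ · 4.5 · 9 = $20.25.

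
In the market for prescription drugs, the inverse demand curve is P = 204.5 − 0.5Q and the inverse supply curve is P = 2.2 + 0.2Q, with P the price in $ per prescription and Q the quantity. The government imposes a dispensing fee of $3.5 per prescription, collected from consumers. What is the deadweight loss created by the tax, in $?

Inverting to Q(P) form: Qd = 409 − 2P; Qs = 5P − 11.
Without the tax, 409 − 2P = 5P − 11 gives 7P = 420, so P* = $60 and Q* = 289.
With the tax collected from consumers, demand (in seller-price terms) shifts: Qd = 409 − 2(P + 3.5).
New equilibrium: consumers pay $62.5, sellers receive $59, Q = 284. (Wedge: Pb − Ps = 3.5.)
Quantity falls by |ΔQ| = |289 − 284| = 5.
DWL = ½ · t · |ΔQ| = ½ · 3.5 · 5 = $8.75.

Deadweight loss = $8.75.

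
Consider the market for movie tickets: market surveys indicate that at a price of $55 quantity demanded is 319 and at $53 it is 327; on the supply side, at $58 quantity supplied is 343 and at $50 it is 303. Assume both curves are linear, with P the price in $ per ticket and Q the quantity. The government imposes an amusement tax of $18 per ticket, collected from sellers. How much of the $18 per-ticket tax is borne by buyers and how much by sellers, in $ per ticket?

Buyers bear $10 per ticket; sellers bear $8 per ticket.

Demand slope: (327 − 319)/(53 − 55) = -4, so Qd = 539 − 4P.
Supply slope: (303 − 343)/(50 − 58) = 5, so Qs = 5P + 53.
Without the tax, 539 − 4P = 5P + 53 gives 9P = 486, so P* = $54 and Q* = 323.
With the tax collected from sellers, supply shifts: Qs = 5(P − 18) + 53.
Solving gives Q = 283 with buyers paying $64 and sellers receiving $46 (the $18 wedge).
Burden on buyers: $10; on sellers: $8. (They sum to $18.)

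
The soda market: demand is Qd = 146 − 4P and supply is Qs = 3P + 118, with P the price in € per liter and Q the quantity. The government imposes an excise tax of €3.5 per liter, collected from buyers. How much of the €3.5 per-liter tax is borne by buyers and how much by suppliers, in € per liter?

Without the tax, 146 − 4P = 3P + 118 gives 7P = 28, so P* = €4 and Q* = 130.
With the tax collected from buyers, demand (in seller-price terms) shifts: Qd = 146 − 4(P + 3.5).
Solving gives Q = 124 with buyers paying €5.5 and suppliers receiving €2 (the €3.5 wedge).
Burden on buyers: €1.5; on suppliers: €2. (They sum to €3.5.)
The less price-elastic side of the market bears the larger share of a per-unit tax.

Buyers bear €1.5 per liter; suppliers bear €2 per liter.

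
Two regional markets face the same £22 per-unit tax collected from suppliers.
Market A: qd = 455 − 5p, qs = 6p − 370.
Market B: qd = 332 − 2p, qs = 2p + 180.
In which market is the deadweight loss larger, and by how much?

Market A, by £418.

Market A: pre-tax p* = £75, q* = 80; post-tax q = 20; deadweight loss = £660.
Market B: pre-tax p* = £38, q* = 256; post-tax q = 234; deadweight loss = £242.
Difference: £660 vs £242 → market A is larger by £418.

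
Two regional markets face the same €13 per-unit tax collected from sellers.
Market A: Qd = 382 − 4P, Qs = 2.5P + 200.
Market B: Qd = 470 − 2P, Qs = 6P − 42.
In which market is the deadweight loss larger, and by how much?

Market A: pre-tax P* = €28, Q* = 270; post-tax Q = 250; deadweight loss = €130.
Market B: pre-tax P* = €64, Q* = 342; post-tax Q = 322.5; deadweight loss = €126.75.
Difference: €130 vs €126.75 → market A is larger by €3.25.

Market A, by €3.25.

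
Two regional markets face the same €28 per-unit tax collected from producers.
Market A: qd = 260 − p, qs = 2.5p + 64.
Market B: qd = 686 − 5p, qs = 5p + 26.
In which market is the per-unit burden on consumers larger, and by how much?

Market A, by €6.

Market A: pre-tax p* = €56, q* = 204; post-tax q = 184; per-unit burden on consumers = €20.
Market B: pre-tax p* = €66, q* = 356; post-tax q = 286; per-unit burden on consumers = €14.
Difference: €20 vs €14 → market A is larger by €6.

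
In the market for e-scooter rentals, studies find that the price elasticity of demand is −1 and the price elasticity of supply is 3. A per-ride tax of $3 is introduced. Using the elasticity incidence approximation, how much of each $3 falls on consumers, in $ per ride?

Incidence ratio: consumers' share ≈ εs / (εs + |εd|) = 3 / (3 + 1) = 0.75.
So consumers bear ≈ 0.75 × $3 = $2.25; suppliers bear $0.75.

Consumers bear ≈ $2.25 per ride.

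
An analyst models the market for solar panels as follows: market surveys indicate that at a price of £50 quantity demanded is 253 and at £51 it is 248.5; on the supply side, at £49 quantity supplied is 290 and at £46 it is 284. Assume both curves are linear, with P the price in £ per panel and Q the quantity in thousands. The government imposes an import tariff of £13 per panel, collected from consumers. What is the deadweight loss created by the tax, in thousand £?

Demand slope: (248.5 − 253)/(51 − 50) = -4.5, so Qd = 478 − 4.5P.
Supply slope: (284 − 290)/(46 − 49) = 2, so Qs = 2P + 192.
Before the tax: set 478 − 4.5P = 2P + 192 → P* = £44, Q* = 280.
With the tax collected from consumers, demand (in seller-price terms) shifts: Qd = 478 − 4.5(P + 13).
New equilibrium: consumers pay £48, sellers receive £35, Q = 262. (Wedge: Pb − Ps = 13.)
Quantity falls by |ΔQ| = |280 − 262| = 18.
DWL = ½ · t · |ΔQ| = ½ · 13 · 18 = £117.

Deadweight loss = £117 thousand.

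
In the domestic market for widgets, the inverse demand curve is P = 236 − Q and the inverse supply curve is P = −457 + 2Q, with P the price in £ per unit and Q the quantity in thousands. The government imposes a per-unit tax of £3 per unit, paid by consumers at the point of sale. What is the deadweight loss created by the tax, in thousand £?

Rewrite in direct form: Qd = 236 − P and Qs = 0.5P + 228.5.
Before the tax: set 236 − P = 0.5P + 228.5 → P* = £5, Q* = 231.
With the tax collected from consumers, demand (in seller-price terms) shifts: Qd = 236 − (P + 3).
Solving gives Q = 230 with consumers paying £6 and sellers receiving £3 (the £3 wedge).
Quantity falls by |ΔQ| = |231 − 230| = 1.
DWL = ½ · t · |ΔQ| = ½ · 3 · 1 = £1.5.

Deadweight loss = £1.5 thousand.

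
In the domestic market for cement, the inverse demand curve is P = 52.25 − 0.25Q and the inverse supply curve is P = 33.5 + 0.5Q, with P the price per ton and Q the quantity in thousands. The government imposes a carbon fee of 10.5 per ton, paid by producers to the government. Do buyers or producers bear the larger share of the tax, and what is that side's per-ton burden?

Rewrite in direct form: Qd = 209 − 4P and Qs = 2P − 67.
Before the tax: set 209 − 4P = 2P − 67 → P* = 46, Q* = 25.
With the tax collected from producers, supply shifts: Qs = 2(P − 10.5) − 67.
Solving gives Q = 11 with buyers paying 49.5 and producers receiving 39 (the 10.5 wedge).
Per-ton burden: buyers 3.5, producers 7.
Producers take the larger share because supply is less price-elastic here (demand slope 4 vs supply slope 2).

Producers bear the larger share: 7 per ton.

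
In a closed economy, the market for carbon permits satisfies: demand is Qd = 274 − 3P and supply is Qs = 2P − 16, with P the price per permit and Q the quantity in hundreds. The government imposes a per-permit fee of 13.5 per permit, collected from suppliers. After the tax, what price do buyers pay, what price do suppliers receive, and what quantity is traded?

Without the tax, 274 − 3P = 2P − 16 gives 5P = 290, so P* = 58 and Q* = 100.
With the tax collected from suppliers, supply shifts: Qs = 2(P − 13.5) − 16.
Solving gives Q = 83.8 with buyers paying 63.4 and suppliers receiving 49.9 (the 13.5 wedge).
The less price-elastic side of the market bears the larger share of a per-unit tax.

Buyers pay 63.4; suppliers receive 49.9; quantity = 83.8.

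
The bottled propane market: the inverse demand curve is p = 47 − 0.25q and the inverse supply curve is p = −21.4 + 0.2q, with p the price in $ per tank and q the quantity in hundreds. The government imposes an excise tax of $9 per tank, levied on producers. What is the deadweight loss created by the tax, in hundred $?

Deadweight loss = $90 hundred.

Inverting to q(p) form: qd = 188 − 4p; qs = 5p + 107.
Without the tax, 188 − 4p = 5p + 107 gives 9p = 81, so p* = $9 and q* = 152.
With the tax collected from producers, supply shifts: qs = 5(p − 9) + 107.
Solving gives q = 132 with buyers paying $14 and producers receiving $5 (the $9 wedge).
Quantity falls by |ΔQ| = |152 − 132| = 20.
DWL = ½ · t · |ΔQ| = ½ · 9 · 20 = $90.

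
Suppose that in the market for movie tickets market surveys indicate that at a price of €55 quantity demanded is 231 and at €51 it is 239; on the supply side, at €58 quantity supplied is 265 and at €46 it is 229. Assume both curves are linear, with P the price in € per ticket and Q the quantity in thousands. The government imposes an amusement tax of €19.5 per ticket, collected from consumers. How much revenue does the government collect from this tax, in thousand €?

Tax revenue = €4243.2 thousand.

Demand slope: (239 − 231)/(51 − 55) = -2, so Qd = 341 − 2P.
Supply slope: (229 − 265)/(46 − 58) = 3, so Qs = 3P + 91.
Without the tax, 341 − 2P = 3P + 91 gives 5P = 250, so P* = €50 and Q* = 241.
With the tax collected from consumers, demand (in seller-price terms) shifts: Qd = 341 − 2(P + 19.5).
Solving gives Q = 217.6 with consumers paying €61.7 and producers receiving €42.2 (the €19.5 wedge).
Revenue = t · Q = 19.5 · 217.6 = €4243.2.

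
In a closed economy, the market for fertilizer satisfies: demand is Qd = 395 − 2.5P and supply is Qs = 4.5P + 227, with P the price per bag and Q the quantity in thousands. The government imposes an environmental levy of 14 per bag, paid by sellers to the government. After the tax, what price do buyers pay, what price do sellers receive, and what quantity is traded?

Without the tax, 395 − 2.5P = 4.5P + 227 gives 7P = 168, so P* = 24 and Q* = 335.
With the tax collected from sellers, supply shifts: Qs = 4.5(P − 14) + 227.
New equilibrium: buyers pay 33, sellers receive 19, Q = 312.5. (Wedge: Pb − Ps = 14.)

Buyers pay 33; sellers receive 19; quantity = 312.5.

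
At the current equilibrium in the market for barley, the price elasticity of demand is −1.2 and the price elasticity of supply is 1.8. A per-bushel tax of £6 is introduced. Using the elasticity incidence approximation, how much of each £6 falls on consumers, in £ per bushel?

Incidence ratio: consumers' share ≈ εs / (εs + |εd|) = 1.8 / (1.8 + 1.2) = 0.6.
So consumers bear ≈ 0.6 × £6 = £3.6; sellers bear £2.4.

Consumers bear ≈ £3.6 per bushel.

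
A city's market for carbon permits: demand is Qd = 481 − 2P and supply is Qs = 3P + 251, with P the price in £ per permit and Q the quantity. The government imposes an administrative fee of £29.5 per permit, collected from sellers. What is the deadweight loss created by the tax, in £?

Deadweight loss = £522.15.

Before the tax: set 481 − 2P = 3P + 251 → P* = £46, Q* = 389.
With the tax collected from sellers, supply shifts: Qs = 3(P − 29.5) + 251.
New equilibrium: consumers pay £63.7, sellers receive £34.2, Q = 353.6. (Wedge: Pb − Ps = 29.5.)
Quantity falls by |ΔQ| = |389 − 353.6| = 35.4.
DWL = ½ · t · |ΔQ| = ½ · 29.5 · 35.4 = £522.15.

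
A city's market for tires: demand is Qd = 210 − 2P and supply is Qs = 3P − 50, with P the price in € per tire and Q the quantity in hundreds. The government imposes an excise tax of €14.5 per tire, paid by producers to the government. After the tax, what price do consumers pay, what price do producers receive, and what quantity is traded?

Consumers pay €60.7; producers receive €46.2; quantity = 88.6.

Before the tax: set 210 − 2P = 3P − 50 → P* = €52, Q* = 106.
With the tax collected from producers, supply shifts: Qs = 3(P − 14.5) − 50.
Solving gives Q = 88.6 with consumers paying €60.7 and producers receiving €46.2 (the €14.5 wedge).
The less price-elastic side of the market bears the larger share of a per-unit tax.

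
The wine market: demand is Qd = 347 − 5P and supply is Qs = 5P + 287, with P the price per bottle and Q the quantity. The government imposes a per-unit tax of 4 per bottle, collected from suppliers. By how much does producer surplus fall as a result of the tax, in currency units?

Before the tax: set 347 − 5P = 5P + 287 → P* = 6, Q* = 317.
With the tax collected from suppliers, supply shifts: Qs = 5(P − 4) + 287.
New equilibrium: buyers pay 8, suppliers receive 4, Q = 307. (Wedge: Pb − Ps = 4.)
ΔPS is the trapezoid between Q = 307 and Q = 317 of height 2: ½ · (317 + 307) · 2 = 624.

Producer surplus falls by 624.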